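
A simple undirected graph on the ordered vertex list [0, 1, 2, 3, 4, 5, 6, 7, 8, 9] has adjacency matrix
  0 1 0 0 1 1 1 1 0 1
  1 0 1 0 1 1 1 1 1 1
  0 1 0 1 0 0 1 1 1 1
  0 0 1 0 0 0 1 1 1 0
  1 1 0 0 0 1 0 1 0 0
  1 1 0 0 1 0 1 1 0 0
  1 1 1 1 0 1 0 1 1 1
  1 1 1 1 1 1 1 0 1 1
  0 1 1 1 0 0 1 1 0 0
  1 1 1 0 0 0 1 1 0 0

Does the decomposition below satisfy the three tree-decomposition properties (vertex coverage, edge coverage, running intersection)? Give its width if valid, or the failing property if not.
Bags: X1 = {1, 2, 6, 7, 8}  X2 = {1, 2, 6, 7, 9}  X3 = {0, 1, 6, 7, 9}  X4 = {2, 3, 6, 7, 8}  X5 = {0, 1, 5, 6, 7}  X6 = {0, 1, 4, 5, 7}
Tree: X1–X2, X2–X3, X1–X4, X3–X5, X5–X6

Every vertex of G appears in some bag (union = {0, 1, 2, 3, 4, 5, 6, 7, 8, 9}); every edge is covered by a bag; and for each vertex v the set of bags containing v is connected in the bag tree. The decomposition is therefore valid. The largest bag has 5 vertices, so the width is 4.

Yes; width 4.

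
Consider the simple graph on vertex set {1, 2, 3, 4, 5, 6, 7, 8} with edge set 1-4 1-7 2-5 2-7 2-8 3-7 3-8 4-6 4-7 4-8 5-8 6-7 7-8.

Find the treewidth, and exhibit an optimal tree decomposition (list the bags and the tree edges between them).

Each bag holds 3 vertices, so the decomposition has width 2, which upper-bounds the treewidth. On the other hand G contains the 3-clique {2, 5, 8}. A clique must lie in a single bag of any decomposition, so no decomposition can have width below 2. Hence tw(G) = 2 exactly.

Treewidth 2.
Bags: B1 = {4, 7, 8}  B2 = {3, 7, 8}  B3 = {2, 7, 8}  B4 = {4, 6, 7}  B5 = {1, 4, 7}  B6 = {2, 5, 8}
Tree: B1–B2, B2–B3, B1–B4, B4–B5, B3–B6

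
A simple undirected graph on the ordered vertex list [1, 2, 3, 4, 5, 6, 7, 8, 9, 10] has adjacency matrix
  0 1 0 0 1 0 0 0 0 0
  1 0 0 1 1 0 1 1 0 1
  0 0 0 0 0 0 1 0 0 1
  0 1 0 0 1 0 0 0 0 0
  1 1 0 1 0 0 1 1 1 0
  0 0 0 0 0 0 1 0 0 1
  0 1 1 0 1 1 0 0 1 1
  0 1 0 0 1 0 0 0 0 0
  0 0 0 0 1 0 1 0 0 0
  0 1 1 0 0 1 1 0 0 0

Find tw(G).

A width-2 tree decomposition is:
Bags: B1 = {1, 2, 5}  B2 = {2, 4, 5}  B3 = {2, 5, 7}  B4 = {2, 7, 10}  B5 = {5, 7, 9}  B6 = {2, 5, 8}  B7 = {6, 7, 10}  B8 = {3, 7, 10}
Tree: B1–B2, B2–B3, B3–B4, B3–B5, B3–B6, B4–B7, B4–B8
The largest bag has 3 vertices, giving width 2; this decomposition certifies tw(G) ≤ 2. For the lower bound, the 3 vertices {5, 7, 9} are pairwise adjacent, and any tree decomposition puts a clique entirely inside one bag — forcing width ≥ 2. Hence tw(G) = 2 exactly.

2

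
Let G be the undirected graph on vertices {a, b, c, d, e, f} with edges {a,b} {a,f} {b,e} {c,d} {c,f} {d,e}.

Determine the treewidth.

A width-2 tree decomposition is:
Bags: B1 = {b, d, e}  B2 = {b, c, d}  B3 = {b, c, f}  B4 = {a, b, f}
Tree: B1–B2, B2–B3, B3–B4
Each bag holds 3 vertices, so the decomposition has width 2, which upper-bounds the treewidth. Since b–e–d–c–f–a–b is a cycle in G, G is not acyclic. Forests are exactly the graphs of treewidth ≤ 1, so tw(G) ≥ 2. The upper and lower bounds meet at 2, so that is the treewidth.

2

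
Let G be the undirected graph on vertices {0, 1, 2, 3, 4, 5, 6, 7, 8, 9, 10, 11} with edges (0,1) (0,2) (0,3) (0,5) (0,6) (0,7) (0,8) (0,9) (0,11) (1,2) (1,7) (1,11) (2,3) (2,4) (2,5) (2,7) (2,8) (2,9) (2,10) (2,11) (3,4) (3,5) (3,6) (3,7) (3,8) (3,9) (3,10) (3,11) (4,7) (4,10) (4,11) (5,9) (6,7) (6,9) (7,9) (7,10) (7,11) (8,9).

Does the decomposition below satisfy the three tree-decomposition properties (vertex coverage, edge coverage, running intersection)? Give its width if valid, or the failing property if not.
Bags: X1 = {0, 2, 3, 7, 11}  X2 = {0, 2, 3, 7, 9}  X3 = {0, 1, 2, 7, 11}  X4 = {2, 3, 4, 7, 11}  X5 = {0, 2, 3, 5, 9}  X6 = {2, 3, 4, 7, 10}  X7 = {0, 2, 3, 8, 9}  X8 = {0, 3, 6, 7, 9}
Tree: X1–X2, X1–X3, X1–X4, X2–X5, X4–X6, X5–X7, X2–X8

Yes; width 4.

Every vertex of G appears in some bag (union = {0, 1, 2, 3, 4, 5, 6, 7, 8, 9, 10, 11}); every edge is covered by a bag; and for each vertex v the set of bags containing v is connected in the bag tree. The decomposition is therefore valid. The largest bag has 5 vertices, so the width is 4.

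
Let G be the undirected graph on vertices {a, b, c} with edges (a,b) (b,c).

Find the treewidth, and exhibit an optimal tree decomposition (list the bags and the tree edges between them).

Treewidth 1.
One such decomposition:
Bags: B1 = {b, c}  B2 = {a, b}
Tree: B1–B2

Each bag holds 2 vertices, so the decomposition has width 1, which upper-bounds the treewidth. G has an edge, so its treewidth is at least 1. Hence tw(G) = 1 exactly.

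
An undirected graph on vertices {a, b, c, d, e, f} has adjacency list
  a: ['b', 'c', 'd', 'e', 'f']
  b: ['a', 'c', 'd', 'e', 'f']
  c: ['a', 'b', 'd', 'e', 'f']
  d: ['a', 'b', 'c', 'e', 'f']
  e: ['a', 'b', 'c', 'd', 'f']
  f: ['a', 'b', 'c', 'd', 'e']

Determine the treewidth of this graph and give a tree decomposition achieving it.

With just one bag of size 6, the width is 6 − 1 = 5, so tw(G) ≤ 5. On the other hand G contains the 6-clique {a, b, c, d, e, f}. A clique must lie in a single bag of any decomposition, so no decomposition can have width below 5. Hence tw(G) = 5 exactly.

Treewidth 5.
One such decomposition:
Bags: B1 = {a, b, c, d, e, f}
Tree: (single bag)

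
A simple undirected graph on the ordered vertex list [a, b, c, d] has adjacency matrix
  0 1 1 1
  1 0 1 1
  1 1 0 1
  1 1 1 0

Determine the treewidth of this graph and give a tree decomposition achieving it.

With just one bag of size 4, the width is 4 − 1 = 3, so tw(G) ≤ 3. For the lower bound, the 4 vertices {a, b, c, d} are pairwise adjacent, and any tree decomposition puts a clique entirely inside one bag — forcing width ≥ 3. Therefore the treewidth is 3.

Treewidth 3.
One optimal decomposition is:
Bags: B1 = {a, b, c, d}
Tree: (single bag)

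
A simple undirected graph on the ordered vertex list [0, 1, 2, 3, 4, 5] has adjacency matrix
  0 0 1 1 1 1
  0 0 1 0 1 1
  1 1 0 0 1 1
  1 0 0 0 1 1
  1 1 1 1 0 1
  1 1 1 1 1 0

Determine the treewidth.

3

A width-3 tree decomposition is:
Bags: B1 = {1, 2, 4, 5}  B2 = {0, 2, 4, 5}  B3 = {0, 3, 4, 5}
Tree: B1–B2, B2–B3
Each bag holds 4 vertices, so the decomposition has width 3, which upper-bounds the treewidth. For the lower bound, the 4 vertices {0, 2, 4, 5} are pairwise adjacent, and any tree decomposition puts a clique entirely inside one bag — forcing width ≥ 3. The upper and lower bounds meet at 3, so that is the treewidth.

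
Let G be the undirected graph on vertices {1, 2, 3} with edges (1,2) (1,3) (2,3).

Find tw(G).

2

A width-2 tree decomposition is:
Bags: B1 = {1, 2, 3}
Tree: (single bag)
With just one bag of size 3, the width is 3 − 1 = 2, so tw(G) ≤ 2. For the lower bound, the 3 vertices {1, 2, 3} are pairwise adjacent, and any tree decomposition puts a clique entirely inside one bag — forcing width ≥ 2. The upper and lower bounds meet at 2, so that is the treewidth.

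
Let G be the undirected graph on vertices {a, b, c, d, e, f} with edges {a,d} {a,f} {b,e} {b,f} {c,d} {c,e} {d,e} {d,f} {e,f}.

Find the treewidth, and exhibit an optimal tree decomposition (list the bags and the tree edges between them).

Each bag holds 3 vertices, so the decomposition has width 2, which upper-bounds the treewidth. For the lower bound, the 3 vertices {c, d, e} are pairwise adjacent, and any tree decomposition puts a clique entirely inside one bag — forcing width ≥ 2. Combining the bounds, tw(G) = 2.

Treewidth 2.
One such decomposition:
Bags: B1 = {a, d, f}  B2 = {d, e, f}  B3 = {c, d, e}  B4 = {b, e, f}
Tree: B1–B2, B2–B3, B2–B4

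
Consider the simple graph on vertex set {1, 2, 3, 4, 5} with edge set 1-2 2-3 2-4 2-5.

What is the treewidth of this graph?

A width-1 tree decomposition is:
Bags: B1 = {2, 5}  B2 = {2, 3}  B3 = {2, 4}  B4 = {1, 2}
Tree: B1–B2, B1–B3, B2–B4
Each bag holds 2 vertices, so the decomposition has width 1, which upper-bounds the treewidth. Since G has at least one edge (e.g. 2–5), it is not an edgeless graph, so tw(G) ≥ 1. Combining the bounds, tw(G) = 1.

1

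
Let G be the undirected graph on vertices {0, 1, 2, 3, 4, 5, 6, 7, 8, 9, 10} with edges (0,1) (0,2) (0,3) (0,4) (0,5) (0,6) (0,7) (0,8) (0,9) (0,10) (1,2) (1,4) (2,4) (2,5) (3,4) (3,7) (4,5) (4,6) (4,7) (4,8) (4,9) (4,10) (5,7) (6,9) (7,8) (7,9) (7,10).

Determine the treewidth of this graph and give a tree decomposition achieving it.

Treewidth 3.
One such decomposition:
Bags: B1 = {0, 4, 5, 7}  B2 = {0, 4, 7, 10}  B3 = {0, 4, 7, 9}  B4 = {0, 2, 4, 5}  B5 = {0, 4, 7, 8}  B6 = {0, 3, 4, 7}  B7 = {0, 4, 6, 9}  B8 = {0, 1, 2, 4}
Tree: B1–B2, B1–B3, B1–B4, B3–B5, B1–B6, B3–B7, B4–B8

Each bag holds 4 vertices, so the decomposition has width 3, which upper-bounds the treewidth. On the other hand G contains the 4-clique {0, 1, 2, 4}. A clique must lie in a single bag of any decomposition, so no decomposition can have width below 3. Therefore the treewidth is 3.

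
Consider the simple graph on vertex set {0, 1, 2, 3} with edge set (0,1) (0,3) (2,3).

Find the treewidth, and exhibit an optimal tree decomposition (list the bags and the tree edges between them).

The largest bag has 2 vertices, giving width 1; this decomposition certifies tw(G) ≤ 1. Any graph with an edge has treewidth ≥ 1, and G has the edge 1–0. The upper and lower bounds meet at 1, so that is the treewidth.

Treewidth 1.
One such decomposition:
Bags: B1 = {0, 1}  B2 = {0, 3}  B3 = {2, 3}
Tree: B1–B2, B2–B3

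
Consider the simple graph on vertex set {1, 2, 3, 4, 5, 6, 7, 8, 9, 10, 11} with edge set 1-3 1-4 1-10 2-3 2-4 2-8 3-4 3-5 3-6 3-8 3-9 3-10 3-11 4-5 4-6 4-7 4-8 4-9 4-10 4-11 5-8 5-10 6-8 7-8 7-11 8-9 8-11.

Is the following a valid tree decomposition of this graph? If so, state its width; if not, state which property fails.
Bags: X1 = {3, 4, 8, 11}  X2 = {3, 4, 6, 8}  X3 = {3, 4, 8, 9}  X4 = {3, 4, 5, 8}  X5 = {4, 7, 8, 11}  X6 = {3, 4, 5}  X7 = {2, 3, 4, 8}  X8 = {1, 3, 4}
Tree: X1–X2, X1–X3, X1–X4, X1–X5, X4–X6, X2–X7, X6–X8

No — vertex 10 appears in no bag.

A tree decomposition must satisfy three properties: every vertex lies in some bag; for every edge, both endpoints lie together in some bag; and for every vertex, the bags containing it form a connected subtree. Here vertex 10 appears in no bag, so the decomposition is invalid.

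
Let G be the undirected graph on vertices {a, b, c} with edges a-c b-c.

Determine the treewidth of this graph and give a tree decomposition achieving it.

The largest bag has 2 vertices, giving width 1; this decomposition certifies tw(G) ≤ 1. Any graph with an edge has treewidth ≥ 1, and G has the edge c–b. Therefore the treewidth is 1.

Treewidth 1.
Bags: B1 = {b, c}  B2 = {a, c}
Tree: B1–B2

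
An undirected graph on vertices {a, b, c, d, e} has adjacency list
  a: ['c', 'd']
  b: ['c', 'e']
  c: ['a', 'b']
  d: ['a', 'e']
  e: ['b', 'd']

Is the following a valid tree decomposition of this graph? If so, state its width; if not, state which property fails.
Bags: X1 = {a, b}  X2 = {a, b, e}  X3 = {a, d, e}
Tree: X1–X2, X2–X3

No — vertex c appears in no bag.

A tree decomposition must satisfy three properties: every vertex lies in some bag; for every edge, both endpoints lie together in some bag; and for every vertex, the bags containing it form a connected subtree. Here vertex c appears in no bag, so the decomposition is invalid.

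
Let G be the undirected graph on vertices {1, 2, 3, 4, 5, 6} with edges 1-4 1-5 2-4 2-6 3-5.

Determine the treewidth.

1

A width-1 tree decomposition is:
Bags: B1 = {2, 6}  B2 = {2, 4}  B3 = {1, 4}  B4 = {1, 5}  B5 = {3, 5}
Tree: B1–B2, B2–B3, B3–B4, B4–B5
The largest bag has 2 vertices, giving width 1; this decomposition certifies tw(G) ≤ 1. G has an edge, so its treewidth is at least 1. Combining the bounds, tw(G) = 1.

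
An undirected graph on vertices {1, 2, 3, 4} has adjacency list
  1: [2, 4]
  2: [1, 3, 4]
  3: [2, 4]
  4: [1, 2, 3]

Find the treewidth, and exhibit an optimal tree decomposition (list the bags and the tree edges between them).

Every bag has size at most 3, so the width is 3 − 1 = 2 and tw(G) ≤ 2. On the other hand G contains the 3-clique {1, 2, 4}. A clique must lie in a single bag of any decomposition, so no decomposition can have width below 2. Combining the bounds, tw(G) = 2.

Treewidth 2.
One such decomposition:
Bags: B1 = {2, 3, 4}  B2 = {1, 2, 4}
Tree: B1–B2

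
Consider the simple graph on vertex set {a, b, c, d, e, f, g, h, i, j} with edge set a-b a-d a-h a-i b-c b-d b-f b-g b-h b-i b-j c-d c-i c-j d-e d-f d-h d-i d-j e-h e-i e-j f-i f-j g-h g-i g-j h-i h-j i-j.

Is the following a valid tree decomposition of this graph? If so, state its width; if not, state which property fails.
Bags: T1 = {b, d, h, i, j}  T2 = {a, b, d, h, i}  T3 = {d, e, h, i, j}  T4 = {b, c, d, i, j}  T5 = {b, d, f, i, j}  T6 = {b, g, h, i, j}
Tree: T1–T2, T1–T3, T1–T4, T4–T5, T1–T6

Every vertex of G appears in some bag (union = {a, b, c, d, e, f, g, h, i, j}); every edge is covered by a bag; and for each vertex v the set of bags containing v is connected in the bag tree. The decomposition is therefore valid. The largest bag has 5 vertices, so the width is 4.

Yes; width 4.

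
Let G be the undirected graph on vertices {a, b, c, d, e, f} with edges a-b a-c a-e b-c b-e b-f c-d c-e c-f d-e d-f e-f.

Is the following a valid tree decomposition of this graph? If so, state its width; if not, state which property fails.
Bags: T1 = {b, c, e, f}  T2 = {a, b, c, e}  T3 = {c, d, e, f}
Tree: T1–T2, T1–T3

Yes; width 3.

Vertex coverage: the bags together contain {a, b, c, d, e, f}, the full vertex set. Edge coverage: each edge of G has both endpoints in at least one bag. Running intersection: for every vertex, the bags containing it form a connected subtree. All three properties hold, so this is a valid tree decomposition of width max|bag| − 1 = 3, and hence tw(G) ≤ 3.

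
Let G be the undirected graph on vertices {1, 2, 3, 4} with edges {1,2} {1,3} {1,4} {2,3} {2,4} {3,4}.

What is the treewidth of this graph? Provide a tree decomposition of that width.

With just one bag of size 4, the width is 4 − 1 = 3, so tw(G) ≤ 3. On the other hand G contains the 4-clique {1, 2, 3, 4}. A clique must lie in a single bag of any decomposition, so no decomposition can have width below 3. Therefore the treewidth is 3.

Treewidth 3.
One optimal decomposition is:
Bags: B1 = {1, 2, 3, 4}
Tree: (single bag)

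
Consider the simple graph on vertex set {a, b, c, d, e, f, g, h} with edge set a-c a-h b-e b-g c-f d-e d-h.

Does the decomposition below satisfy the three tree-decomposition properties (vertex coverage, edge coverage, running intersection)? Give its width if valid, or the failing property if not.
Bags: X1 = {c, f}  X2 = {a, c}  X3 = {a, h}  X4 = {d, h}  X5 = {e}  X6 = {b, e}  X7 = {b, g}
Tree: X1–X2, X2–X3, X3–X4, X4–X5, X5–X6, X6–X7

A tree decomposition must satisfy three properties: every vertex lies in some bag; for every edge, both endpoints lie together in some bag; and for every vertex, the bags containing it form a connected subtree. Here edge (d,e) lies in no bag, so the decomposition is invalid.

No — edge (d,e) lies in no bag.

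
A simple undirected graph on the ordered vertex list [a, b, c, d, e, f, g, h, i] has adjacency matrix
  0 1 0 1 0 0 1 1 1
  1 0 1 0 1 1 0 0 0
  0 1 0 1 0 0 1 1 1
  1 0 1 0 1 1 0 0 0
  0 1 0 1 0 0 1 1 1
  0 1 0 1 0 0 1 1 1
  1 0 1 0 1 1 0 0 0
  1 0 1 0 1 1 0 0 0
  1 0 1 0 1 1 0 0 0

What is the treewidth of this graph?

A width-4 tree decomposition is:
Bags: B1 = {a, c, e, f, i}  B2 = {a, b, c, e, f}  B3 = {a, c, e, f, g}  B4 = {a, c, e, f, h}  B5 = {a, c, d, e, f}
Tree: B1–B2, B2–B3, B3–B4, B4–B5
Each bag holds 5 vertices, so the decomposition has width 4, which upper-bounds the treewidth. For the lower bound: the 5 vertex sets {e,i}, {b,c}, {a,g}, {f}, {h} are disjoint, each induces a connected subgraph, and every pair is joined by at least one edge of G. Contracting each set to a single vertex therefore yields K_{5} as a minor, and since treewidth is minor-monotone, tw(G) ≥ tw(K_{5}) = 4. Therefore the treewidth is 4.

4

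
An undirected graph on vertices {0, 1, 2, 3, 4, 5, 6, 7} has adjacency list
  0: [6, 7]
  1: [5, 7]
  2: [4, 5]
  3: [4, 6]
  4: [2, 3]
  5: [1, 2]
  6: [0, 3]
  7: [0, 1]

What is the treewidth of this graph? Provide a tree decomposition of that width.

Treewidth 2.
One optimal decomposition is:
Bags: B1 = {1, 5, 7}  B2 = {2, 5, 7}  B3 = {2, 4, 7}  B4 = {3, 4, 7}  B5 = {3, 6, 7}  B6 = {0, 6, 7}
Tree: B1–B2, B2–B3, B3–B4, B4–B5, B5–B6

Every bag has size at most 3, so the width is 3 − 1 = 2 and tw(G) ≤ 2. The edges 7–1–5–2–4–3–6–0–7 form a cycle, so G is not a tree and its treewidth is at least 2. The upper and lower bounds meet at 2, so that is the treewidth.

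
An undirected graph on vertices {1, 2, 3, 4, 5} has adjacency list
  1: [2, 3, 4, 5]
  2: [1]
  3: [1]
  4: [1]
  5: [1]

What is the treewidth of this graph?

1

A width-1 tree decomposition is:
Bags: B1 = {1, 4}  B2 = {1, 2}  B3 = {1, 5}  B4 = {1, 3}
Tree: B1–B2, B1–B3, B1–B4
The largest bag has 2 vertices, giving width 1; this decomposition certifies tw(G) ≤ 1. G has an edge, so its treewidth is at least 1. Therefore the treewidth is 1.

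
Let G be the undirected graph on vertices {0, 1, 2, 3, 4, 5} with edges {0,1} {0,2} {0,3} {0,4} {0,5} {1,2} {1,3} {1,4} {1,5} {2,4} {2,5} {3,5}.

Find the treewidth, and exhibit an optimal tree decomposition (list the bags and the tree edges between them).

Treewidth 3.
One such decomposition:
Bags: B1 = {0, 1, 2, 5}  B2 = {0, 1, 3, 5}  B3 = {0, 1, 2, 4}
Tree: B1–B2, B1–B3

The largest bag has 4 vertices, giving width 3; this decomposition certifies tw(G) ≤ 3. On the other hand G contains the 4-clique {0, 1, 2, 4}. A clique must lie in a single bag of any decomposition, so no decomposition can have width below 3. Therefore the treewidth is 3.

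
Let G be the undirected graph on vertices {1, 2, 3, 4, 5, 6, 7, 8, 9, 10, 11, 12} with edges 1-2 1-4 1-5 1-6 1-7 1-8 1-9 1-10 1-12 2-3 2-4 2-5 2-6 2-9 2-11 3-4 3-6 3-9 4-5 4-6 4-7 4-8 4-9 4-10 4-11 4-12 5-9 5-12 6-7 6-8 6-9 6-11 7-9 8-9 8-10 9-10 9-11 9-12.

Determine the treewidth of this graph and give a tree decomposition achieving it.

Treewidth 4.
One optimal decomposition is:
Bags: B1 = {1, 2, 4, 6, 9}  B2 = {1, 4, 6, 7, 9}  B3 = {1, 4, 6, 8, 9}  B4 = {1, 2, 4, 5, 9}  B5 = {1, 4, 5, 9, 12}  B6 = {2, 3, 4, 6, 9}  B7 = {1, 4, 8, 9, 10}  B8 = {2, 4, 6, 9, 11}
Tree: B1–B2, B2–B3, B1–B4, B4–B5, B1–B6, B3–B7, B6–B8

Every bag has size at most 5, so the width is 5 − 1 = 4 and tw(G) ≤ 4. On the other hand G contains the 5-clique {2, 4, 6, 9, 11}. A clique must lie in a single bag of any decomposition, so no decomposition can have width below 4. The upper and lower bounds meet at 4, so that is the treewidth.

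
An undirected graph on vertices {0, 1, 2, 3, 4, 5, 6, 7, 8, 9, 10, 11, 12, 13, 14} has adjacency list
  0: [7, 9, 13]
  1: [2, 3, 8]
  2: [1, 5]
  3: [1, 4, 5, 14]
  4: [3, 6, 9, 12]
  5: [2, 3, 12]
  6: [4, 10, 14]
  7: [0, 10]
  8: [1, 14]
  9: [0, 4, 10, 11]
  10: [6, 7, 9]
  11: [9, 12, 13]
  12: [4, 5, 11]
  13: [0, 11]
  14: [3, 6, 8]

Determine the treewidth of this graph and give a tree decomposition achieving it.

Treewidth 3.
One optimal decomposition is:
Bags: B1 = {0, 7, 10, 13}  B2 = {0, 9, 10, 13}  B3 = {9, 10, 11, 13}  B4 = {6, 9, 10, 11}  B5 = {4, 6, 9, 11}  B6 = {4, 6, 11, 12}  B7 = {4, 6, 12, 14}  B8 = {3, 4, 12, 14}  B9 = {3, 5, 12, 14}  B10 = {3, 5, 8, 14}  B11 = {1, 3, 5, 8}  B12 = {1, 2, 5, 8}
Tree: B1–B2, B2–B3, B3–B4, B4–B5, B5–B6, B6–B7, B7–B8, B8–B9, B9–B10, B10–B11, B11–B12

Every bag has size at most 4, so the width is 4 − 1 = 3 and tw(G) ≤ 3. For the lower bound: the 4 vertex sets {0,7,13}, {10}, {9}, {4,6,11,12} are disjoint, each induces a connected subgraph, and every pair is joined by at least one edge of G. Contracting each set to a single vertex therefore yields K_{4} as a minor, and since treewidth is minor-monotone, tw(G) ≥ tw(K_{4}) = 3. Hence tw(G) = 3 exactly.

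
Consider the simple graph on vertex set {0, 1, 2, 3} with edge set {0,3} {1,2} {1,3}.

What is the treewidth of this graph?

A width-1 tree decomposition is:
Bags: B1 = {1, 2}  B2 = {1, 3}  B3 = {0, 3}
Tree: B1–B2, B2–B3
Every bag has size at most 2, so the width is 2 − 1 = 1 and tw(G) ≤ 1. Since G has at least one edge (e.g. 2–1), it is not an edgeless graph, so tw(G) ≥ 1. Combining the bounds, tw(G) = 1.

1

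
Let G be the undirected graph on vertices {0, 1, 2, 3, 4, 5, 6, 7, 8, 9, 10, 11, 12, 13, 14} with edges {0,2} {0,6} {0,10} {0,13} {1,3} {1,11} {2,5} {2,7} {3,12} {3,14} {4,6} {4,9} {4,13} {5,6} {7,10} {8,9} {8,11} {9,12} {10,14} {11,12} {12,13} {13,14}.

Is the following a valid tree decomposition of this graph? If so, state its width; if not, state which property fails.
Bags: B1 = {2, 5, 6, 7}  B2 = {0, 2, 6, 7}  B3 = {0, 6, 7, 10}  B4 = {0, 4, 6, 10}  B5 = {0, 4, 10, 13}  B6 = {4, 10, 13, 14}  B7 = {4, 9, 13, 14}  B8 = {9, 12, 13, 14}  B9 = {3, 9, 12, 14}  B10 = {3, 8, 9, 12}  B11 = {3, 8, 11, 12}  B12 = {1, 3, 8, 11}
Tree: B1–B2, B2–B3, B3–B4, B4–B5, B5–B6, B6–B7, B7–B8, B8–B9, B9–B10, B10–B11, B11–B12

Yes; width 3.

Vertex coverage: the bags together contain {0, 1, 2, 3, 4, 5, 6, 7, 8, 9, 10, 11, 12, 13, 14}, the full vertex set. Edge coverage: each edge of G has both endpoints in at least one bag. Running intersection: for every vertex, the bags containing it form a connected subtree. All three properties hold, so this is a valid tree decomposition of width max|bag| − 1 = 3, and hence tw(G) ≤ 3.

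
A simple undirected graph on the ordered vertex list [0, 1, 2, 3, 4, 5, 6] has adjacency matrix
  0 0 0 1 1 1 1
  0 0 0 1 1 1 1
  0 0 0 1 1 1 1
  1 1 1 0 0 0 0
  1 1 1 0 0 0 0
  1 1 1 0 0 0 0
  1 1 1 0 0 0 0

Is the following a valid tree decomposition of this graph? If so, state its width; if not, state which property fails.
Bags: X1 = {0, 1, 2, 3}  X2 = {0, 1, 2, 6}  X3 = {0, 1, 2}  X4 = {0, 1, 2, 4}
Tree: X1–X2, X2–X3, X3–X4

No — vertex 5 appears in no bag.

A tree decomposition must satisfy three properties: every vertex lies in some bag; for every edge, both endpoints lie together in some bag; and for every vertex, the bags containing it form a connected subtree. Here vertex 5 appears in no bag, so the decomposition is invalid.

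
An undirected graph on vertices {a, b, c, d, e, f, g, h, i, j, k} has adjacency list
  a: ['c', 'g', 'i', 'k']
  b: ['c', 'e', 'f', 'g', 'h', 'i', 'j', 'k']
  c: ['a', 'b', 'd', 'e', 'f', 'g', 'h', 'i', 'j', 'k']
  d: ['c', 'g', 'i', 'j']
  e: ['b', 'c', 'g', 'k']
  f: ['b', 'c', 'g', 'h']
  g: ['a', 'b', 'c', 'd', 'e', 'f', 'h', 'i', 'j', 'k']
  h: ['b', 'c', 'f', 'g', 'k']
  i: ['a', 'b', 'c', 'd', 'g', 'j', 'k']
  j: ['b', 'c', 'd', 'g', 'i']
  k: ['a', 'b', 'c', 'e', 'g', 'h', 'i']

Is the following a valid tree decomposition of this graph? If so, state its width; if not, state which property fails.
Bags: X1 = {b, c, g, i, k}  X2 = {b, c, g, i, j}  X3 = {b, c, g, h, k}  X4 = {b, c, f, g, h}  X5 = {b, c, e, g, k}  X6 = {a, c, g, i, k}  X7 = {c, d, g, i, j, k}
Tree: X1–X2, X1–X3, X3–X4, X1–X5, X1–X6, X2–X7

A tree decomposition must satisfy three properties: every vertex lies in some bag; for every edge, both endpoints lie together in some bag; and for every vertex, the bags containing it form a connected subtree. Here bags containing vertex k are not connected in the tree, so the decomposition is invalid.

No — bags containing vertex k are not connected in the tree.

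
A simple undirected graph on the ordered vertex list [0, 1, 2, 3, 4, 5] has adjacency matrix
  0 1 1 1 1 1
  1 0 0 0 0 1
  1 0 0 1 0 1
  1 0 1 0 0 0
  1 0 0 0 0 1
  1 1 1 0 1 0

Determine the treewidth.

2

A width-2 tree decomposition is:
Bags: B1 = {0, 4, 5}  B2 = {0, 2, 5}  B3 = {0, 2, 3}  B4 = {0, 1, 5}
Tree: B1–B2, B2–B3, B1–B4
Every bag has size at most 3, so the width is 3 − 1 = 2 and tw(G) ≤ 2. Conversely, {0, 2, 3} is a clique of size 3, and the vertices of any clique must share a bag in every tree decomposition; so some bag has ≥ 3 vertices and tw(G) ≥ 2. The upper and lower bounds meet at 2, so that is the treewidth.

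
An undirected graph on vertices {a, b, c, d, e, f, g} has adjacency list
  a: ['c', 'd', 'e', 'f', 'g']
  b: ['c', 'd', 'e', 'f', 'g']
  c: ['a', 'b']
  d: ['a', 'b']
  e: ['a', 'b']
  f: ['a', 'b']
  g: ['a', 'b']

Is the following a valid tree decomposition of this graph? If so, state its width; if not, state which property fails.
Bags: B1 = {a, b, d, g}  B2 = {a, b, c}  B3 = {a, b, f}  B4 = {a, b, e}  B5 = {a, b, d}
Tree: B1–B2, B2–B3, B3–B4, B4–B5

No — bags containing vertex d are not connected in the tree.

A tree decomposition must satisfy three properties: every vertex lies in some bag; for every edge, both endpoints lie together in some bag; and for every vertex, the bags containing it form a connected subtree. Here bags containing vertex d are not connected in the tree, so the decomposition is invalid.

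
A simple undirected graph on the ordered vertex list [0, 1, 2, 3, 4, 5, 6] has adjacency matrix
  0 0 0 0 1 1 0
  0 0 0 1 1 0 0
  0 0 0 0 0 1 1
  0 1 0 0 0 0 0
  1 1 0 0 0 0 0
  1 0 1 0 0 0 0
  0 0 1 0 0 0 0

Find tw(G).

1

A width-1 tree decomposition is:
Bags: B1 = {1, 3}  B2 = {1, 4}  B3 = {0, 4}  B4 = {0, 5}  B5 = {2, 5}  B6 = {2, 6}
Tree: B1–B2, B2–B3, B3–B4, B4–B5, B5–B6
Every bag has size at most 2, so the width is 2 − 1 = 1 and tw(G) ≤ 1. Any graph with an edge has treewidth ≥ 1, and G has the edge 3–1. Combining the bounds, tw(G) = 1.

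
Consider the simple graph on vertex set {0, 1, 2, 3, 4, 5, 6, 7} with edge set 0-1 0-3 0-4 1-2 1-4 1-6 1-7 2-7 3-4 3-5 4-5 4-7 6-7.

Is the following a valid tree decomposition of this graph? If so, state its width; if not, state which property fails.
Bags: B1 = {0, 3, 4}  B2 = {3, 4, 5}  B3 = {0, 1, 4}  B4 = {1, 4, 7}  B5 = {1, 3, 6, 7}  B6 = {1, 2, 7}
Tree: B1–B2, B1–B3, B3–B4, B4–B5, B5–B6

A tree decomposition must satisfy three properties: every vertex lies in some bag; for every edge, both endpoints lie together in some bag; and for every vertex, the bags containing it form a connected subtree. Here bags containing vertex 3 are not connected in the tree, so the decomposition is invalid.

No — bags containing vertex 3 are not connected in the tree.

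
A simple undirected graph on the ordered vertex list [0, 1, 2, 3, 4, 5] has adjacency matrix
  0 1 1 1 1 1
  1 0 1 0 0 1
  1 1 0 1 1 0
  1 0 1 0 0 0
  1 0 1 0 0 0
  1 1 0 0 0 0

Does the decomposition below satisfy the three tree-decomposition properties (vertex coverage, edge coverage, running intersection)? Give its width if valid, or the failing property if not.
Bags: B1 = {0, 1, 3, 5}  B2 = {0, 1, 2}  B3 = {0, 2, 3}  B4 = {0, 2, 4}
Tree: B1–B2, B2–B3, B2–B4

A tree decomposition must satisfy three properties: every vertex lies in some bag; for every edge, both endpoints lie together in some bag; and for every vertex, the bags containing it form a connected subtree. Here bags containing vertex 3 are not connected in the tree, so the decomposition is invalid.

No — bags containing vertex 3 are not connected in the tree.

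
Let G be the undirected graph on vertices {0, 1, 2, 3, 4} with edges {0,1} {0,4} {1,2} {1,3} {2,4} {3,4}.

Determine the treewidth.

2

A width-2 tree decomposition is:
Bags: B1 = {1, 2, 4}  B2 = {1, 3, 4}  B3 = {0, 1, 4}
Tree: B1–B2, B2–B3
The largest bag has 3 vertices, giving width 2; this decomposition certifies tw(G) ≤ 2. The edges 1–2–4–3–1 form a cycle, so G is not a tree and its treewidth is at least 2. Hence tw(G) = 2 exactly.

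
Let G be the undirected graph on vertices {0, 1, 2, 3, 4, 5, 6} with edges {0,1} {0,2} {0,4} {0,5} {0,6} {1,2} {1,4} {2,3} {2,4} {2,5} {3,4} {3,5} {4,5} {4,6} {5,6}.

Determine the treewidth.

3

A width-3 tree decomposition is:
Bags: B1 = {0, 2, 4, 5}  B2 = {0, 1, 2, 4}  B3 = {0, 4, 5, 6}  B4 = {2, 3, 4, 5}
Tree: B1–B2, B1–B3, B1–B4
The largest bag has 4 vertices, giving width 3; this decomposition certifies tw(G) ≤ 3. For the lower bound, the 4 vertices {0, 1, 2, 4} are pairwise adjacent, and any tree decomposition puts a clique entirely inside one bag — forcing width ≥ 3. Combining the bounds, tw(G) = 3.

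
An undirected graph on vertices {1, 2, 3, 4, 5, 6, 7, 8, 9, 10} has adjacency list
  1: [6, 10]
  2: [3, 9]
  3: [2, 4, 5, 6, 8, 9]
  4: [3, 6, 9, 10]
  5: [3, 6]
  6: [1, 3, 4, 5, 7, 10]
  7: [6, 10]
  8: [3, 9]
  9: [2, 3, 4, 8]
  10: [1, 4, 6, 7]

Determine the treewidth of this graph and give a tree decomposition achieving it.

Treewidth 2.
One such decomposition:
Bags: B1 = {3, 4, 6}  B2 = {4, 6, 10}  B3 = {3, 4, 9}  B4 = {1, 6, 10}  B5 = {6, 7, 10}  B6 = {2, 3, 9}  B7 = {3, 8, 9}  B8 = {3, 5, 6}
Tree: B1–B2, B1–B3, B2–B4, B2–B5, B3–B6, B6–B7, B1–B8

Each bag holds 3 vertices, so the decomposition has width 2, which upper-bounds the treewidth. On the other hand G contains the 3-clique {1, 6, 10}. A clique must lie in a single bag of any decomposition, so no decomposition can have width below 2. The upper and lower bounds meet at 2, so that is the treewidth.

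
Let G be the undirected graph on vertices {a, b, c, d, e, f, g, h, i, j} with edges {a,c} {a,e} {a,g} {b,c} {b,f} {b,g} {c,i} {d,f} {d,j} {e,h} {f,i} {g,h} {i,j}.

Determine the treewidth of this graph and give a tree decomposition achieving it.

The largest bag has 3 vertices, giving width 2; this decomposition certifies tw(G) ≤ 2. For the lower bound, G contains the cycle j–d–f–i–j, so G is not a forest; only forests have treewidth ≤ 1, hence tw(G) ≥ 2. The upper and lower bounds meet at 2, so that is the treewidth.

Treewidth 2.
One optimal decomposition is:
Bags: B1 = {d, i, j}  B2 = {d, f, i}  B3 = {c, f, i}  B4 = {b, c, f}  B5 = {a, b, c}  B6 = {a, b, g}  B7 = {a, e, g}  B8 = {e, g, h}
Tree: B1–B2, B2–B3, B3–B4, B4–B5, B5–B6, B6–B7, B7–B8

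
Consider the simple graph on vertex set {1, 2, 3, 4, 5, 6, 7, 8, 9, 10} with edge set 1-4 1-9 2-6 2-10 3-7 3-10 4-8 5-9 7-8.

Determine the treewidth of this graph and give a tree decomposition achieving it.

Treewidth 1.
One optimal decomposition is:
Bags: B1 = {5, 9}  B2 = {1, 9}  B3 = {1, 4}  B4 = {4, 8}  B5 = {7, 8}  B6 = {3, 7}  B7 = {3, 10}  B8 = {2, 10}  B9 = {2, 6}
Tree: B1–B2, B2–B3, B3–B4, B4–B5, B5–B6, B6–B7, B7–B8, B8–B9

Every bag has size at most 2, so the width is 2 − 1 = 1 and tw(G) ≤ 1. G has an edge, so its treewidth is at least 1. Therefore the treewidth is 1.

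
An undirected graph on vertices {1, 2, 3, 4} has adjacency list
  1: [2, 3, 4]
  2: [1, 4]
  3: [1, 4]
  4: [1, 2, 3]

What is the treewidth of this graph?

A width-2 tree decomposition is:
Bags: B1 = {1, 3, 4}  B2 = {1, 2, 4}
Tree: B1–B2
Each bag holds 3 vertices, so the decomposition has width 2, which upper-bounds the treewidth. For the lower bound, the 3 vertices {1, 2, 4} are pairwise adjacent, and any tree decomposition puts a clique entirely inside one bag — forcing width ≥ 2. The upper and lower bounds meet at 2, so that is the treewidth.

2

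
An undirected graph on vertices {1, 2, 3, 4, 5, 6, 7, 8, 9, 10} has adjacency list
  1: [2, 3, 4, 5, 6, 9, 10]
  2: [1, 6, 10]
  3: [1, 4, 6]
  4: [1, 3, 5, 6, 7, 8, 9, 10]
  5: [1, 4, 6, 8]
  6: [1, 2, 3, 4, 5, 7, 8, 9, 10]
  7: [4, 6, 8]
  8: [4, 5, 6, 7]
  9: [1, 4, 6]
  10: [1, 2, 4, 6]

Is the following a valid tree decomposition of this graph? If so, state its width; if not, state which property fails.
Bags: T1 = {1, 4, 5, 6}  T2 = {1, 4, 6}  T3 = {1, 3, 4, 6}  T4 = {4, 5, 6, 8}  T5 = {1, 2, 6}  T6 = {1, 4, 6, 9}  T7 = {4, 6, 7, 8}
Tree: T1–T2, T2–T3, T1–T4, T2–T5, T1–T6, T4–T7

A tree decomposition must satisfy three properties: every vertex lies in some bag; for every edge, both endpoints lie together in some bag; and for every vertex, the bags containing it form a connected subtree. Here vertex 10 appears in no bag, so the decomposition is invalid.

No — vertex 10 appears in no bag.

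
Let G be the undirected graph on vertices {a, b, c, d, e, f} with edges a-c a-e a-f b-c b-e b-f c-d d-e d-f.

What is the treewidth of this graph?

A width-3 tree decomposition is:
Bags: B1 = {c, d, e, f}  B2 = {b, c, e, f}  B3 = {a, c, e, f}
Tree: B1–B2, B2–B3
Each bag holds 4 vertices, so the decomposition has width 3, which upper-bounds the treewidth. For the lower bound: the 4 vertex sets {c,d}, {b,e}, {f}, {a} are disjoint, each induces a connected subgraph, and every pair is joined by at least one edge of G. Contracting each set to a single vertex therefore yields K_{4} as a minor, and since treewidth is minor-monotone, tw(G) ≥ tw(K_{4}) = 3. Hence tw(G) = 3 exactly.

3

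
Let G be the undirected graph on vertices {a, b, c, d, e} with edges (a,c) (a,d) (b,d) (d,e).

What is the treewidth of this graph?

A width-1 tree decomposition is:
Bags: B1 = {b, d}  B2 = {a, d}  B3 = {a, c}  B4 = {d, e}
Tree: B1–B2, B2–B3, B1–B4
The largest bag has 2 vertices, giving width 1; this decomposition certifies tw(G) ≤ 1. G has an edge, so its treewidth is at least 1. Therefore the treewidth is 1.

1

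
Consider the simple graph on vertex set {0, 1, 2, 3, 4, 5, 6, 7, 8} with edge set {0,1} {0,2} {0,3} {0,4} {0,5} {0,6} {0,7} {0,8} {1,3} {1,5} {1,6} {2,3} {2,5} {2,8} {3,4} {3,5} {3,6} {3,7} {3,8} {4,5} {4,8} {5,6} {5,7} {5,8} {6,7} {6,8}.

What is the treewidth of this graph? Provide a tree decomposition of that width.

Treewidth 4.
Bags: B1 = {0, 1, 3, 5, 6}  B2 = {0, 3, 5, 6, 8}  B3 = {0, 3, 5, 6, 7}  B4 = {0, 3, 4, 5, 8}  B5 = {0, 2, 3, 5, 8}
Tree: B1–B2, B2–B3, B2–B4, B2–B5

Every bag has size at most 5, so the width is 5 − 1 = 4 and tw(G) ≤ 4. For the lower bound, the 5 vertices {0, 2, 3, 5, 8} are pairwise adjacent, and any tree decomposition puts a clique entirely inside one bag — forcing width ≥ 4. The upper and lower bounds meet at 4, so that is the treewidth.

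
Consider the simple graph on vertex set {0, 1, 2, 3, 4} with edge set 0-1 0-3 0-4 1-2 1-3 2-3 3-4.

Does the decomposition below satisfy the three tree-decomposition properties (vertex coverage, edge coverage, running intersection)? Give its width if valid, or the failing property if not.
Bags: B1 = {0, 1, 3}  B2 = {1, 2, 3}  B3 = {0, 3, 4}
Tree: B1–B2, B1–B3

Yes; width 2.

Checking the three conditions: (i) the bags cover all of {0, 1, 2, 3, 4}; (ii) for each edge, some bag contains both endpoints; (iii) the bags containing any fixed vertex form a subtree. All hold, so the decomposition is valid with width 3 − 1 = 2.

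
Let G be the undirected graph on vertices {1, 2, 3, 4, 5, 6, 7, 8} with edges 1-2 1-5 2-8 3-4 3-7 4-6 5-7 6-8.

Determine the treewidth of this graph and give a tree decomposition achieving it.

Treewidth 2.
Bags: B1 = {3, 5, 7}  B2 = {3, 4, 5}  B3 = {4, 5, 6}  B4 = {5, 6, 8}  B5 = {2, 5, 8}  B6 = {1, 2, 5}
Tree: B1–B2, B2–B3, B3–B4, B4–B5, B5–B6

Each bag holds 3 vertices, so the decomposition has width 2, which upper-bounds the treewidth. Since 5–7–3–4–6–8–2–1–5 is a cycle in G, G is not acyclic. Forests are exactly the graphs of treewidth ≤ 1, so tw(G) ≥ 2. Therefore the treewidth is 2.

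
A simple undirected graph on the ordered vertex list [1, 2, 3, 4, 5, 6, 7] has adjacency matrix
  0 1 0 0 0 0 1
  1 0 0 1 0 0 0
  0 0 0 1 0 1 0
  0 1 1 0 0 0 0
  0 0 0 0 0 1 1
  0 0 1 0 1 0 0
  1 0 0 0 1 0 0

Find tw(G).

2

A width-2 tree decomposition is:
Bags: B1 = {1, 2, 4}  B2 = {1, 4, 7}  B3 = {4, 5, 7}  B4 = {4, 5, 6}  B5 = {3, 4, 6}
Tree: B1–B2, B2–B3, B3–B4, B4–B5
Every bag has size at most 3, so the width is 3 − 1 = 2 and tw(G) ≤ 2. Since 4–2–1–7–5–6–3–4 is a cycle in G, G is not acyclic. Forests are exactly the graphs of treewidth ≤ 1, so tw(G) ≥ 2. Hence tw(G) = 2 exactly.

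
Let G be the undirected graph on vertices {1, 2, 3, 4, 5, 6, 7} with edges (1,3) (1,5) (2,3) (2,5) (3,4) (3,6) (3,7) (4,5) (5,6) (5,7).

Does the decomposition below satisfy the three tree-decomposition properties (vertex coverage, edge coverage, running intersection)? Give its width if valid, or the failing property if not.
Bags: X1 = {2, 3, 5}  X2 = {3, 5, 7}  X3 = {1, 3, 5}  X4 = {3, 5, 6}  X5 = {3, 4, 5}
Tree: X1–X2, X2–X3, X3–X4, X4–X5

Checking the three conditions: (i) the bags cover all of {1, 2, 3, 4, 5, 6, 7}; (ii) for each edge, some bag contains both endpoints; (iii) the bags containing any fixed vertex form a subtree. All hold, so the decomposition is valid with width 3 − 1 = 2.

Yes; width 2.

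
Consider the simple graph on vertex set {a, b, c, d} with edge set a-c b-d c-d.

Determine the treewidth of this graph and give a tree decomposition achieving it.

The largest bag has 2 vertices, giving width 1; this decomposition certifies tw(G) ≤ 1. Since G has at least one edge (e.g. a–c), it is not an edgeless graph, so tw(G) ≥ 1. Combining the bounds, tw(G) = 1.

Treewidth 1.
Bags: B1 = {a, c}  B2 = {c, d}  B3 = {b, d}
Tree: B1–B2, B2–B3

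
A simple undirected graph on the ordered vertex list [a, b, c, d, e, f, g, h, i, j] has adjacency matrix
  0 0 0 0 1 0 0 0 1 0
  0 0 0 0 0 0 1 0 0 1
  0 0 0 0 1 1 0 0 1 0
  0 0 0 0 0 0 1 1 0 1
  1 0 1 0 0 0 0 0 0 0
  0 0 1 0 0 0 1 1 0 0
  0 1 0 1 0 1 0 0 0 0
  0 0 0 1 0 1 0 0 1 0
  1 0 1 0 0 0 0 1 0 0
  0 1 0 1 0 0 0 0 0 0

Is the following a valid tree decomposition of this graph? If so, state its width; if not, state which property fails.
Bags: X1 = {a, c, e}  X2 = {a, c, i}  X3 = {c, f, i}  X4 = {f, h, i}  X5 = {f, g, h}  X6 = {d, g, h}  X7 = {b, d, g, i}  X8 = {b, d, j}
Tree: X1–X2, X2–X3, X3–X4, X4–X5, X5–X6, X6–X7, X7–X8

A tree decomposition must satisfy three properties: every vertex lies in some bag; for every edge, both endpoints lie together in some bag; and for every vertex, the bags containing it form a connected subtree. Here bags containing vertex i are not connected in the tree, so the decomposition is invalid.

No — bags containing vertex i are not connected in the tree.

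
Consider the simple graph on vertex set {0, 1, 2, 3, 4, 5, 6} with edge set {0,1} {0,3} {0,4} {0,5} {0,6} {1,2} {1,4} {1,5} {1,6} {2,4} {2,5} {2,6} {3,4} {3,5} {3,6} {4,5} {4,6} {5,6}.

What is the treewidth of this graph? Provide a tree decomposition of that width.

Treewidth 4.
One such decomposition:
Bags: B1 = {0, 1, 4, 5, 6}  B2 = {0, 3, 4, 5, 6}  B3 = {1, 2, 4, 5, 6}
Tree: B1–B2, B1–B3

Each bag holds 5 vertices, so the decomposition has width 4, which upper-bounds the treewidth. On the other hand G contains the 5-clique {0, 1, 4, 5, 6}. A clique must lie in a single bag of any decomposition, so no decomposition can have width below 4. Hence tw(G) = 4 exactly.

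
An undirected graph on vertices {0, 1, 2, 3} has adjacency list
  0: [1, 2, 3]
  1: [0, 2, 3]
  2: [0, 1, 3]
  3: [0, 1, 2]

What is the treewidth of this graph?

A width-3 tree decomposition is:
Bags: B1 = {0, 1, 2, 3}
Tree: (single bag)
With just one bag of size 4, the width is 4 − 1 = 3, so tw(G) ≤ 3. Conversely, {0, 1, 2, 3} is a clique of size 4, and the vertices of any clique must share a bag in every tree decomposition; so some bag has ≥ 4 vertices and tw(G) ≥ 3. Hence tw(G) = 3 exactly.

3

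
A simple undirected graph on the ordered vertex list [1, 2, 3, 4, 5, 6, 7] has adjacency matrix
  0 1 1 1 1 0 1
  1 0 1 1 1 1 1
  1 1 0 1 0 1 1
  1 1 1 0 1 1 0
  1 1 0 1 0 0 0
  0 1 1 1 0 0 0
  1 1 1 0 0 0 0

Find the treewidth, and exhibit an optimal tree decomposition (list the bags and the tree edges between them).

Treewidth 3.
One such decomposition:
Bags: B1 = {2, 3, 4, 6}  B2 = {1, 2, 3, 4}  B3 = {1, 2, 3, 7}  B4 = {1, 2, 4, 5}
Tree: B1–B2, B2–B3, B2–B4

Every bag has size at most 4, so the width is 4 − 1 = 3 and tw(G) ≤ 3. Conversely, {1, 2, 3, 4} is a clique of size 4, and the vertices of any clique must share a bag in every tree decomposition; so some bag has ≥ 4 vertices and tw(G) ≥ 3. Hence tw(G) = 3 exactly.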